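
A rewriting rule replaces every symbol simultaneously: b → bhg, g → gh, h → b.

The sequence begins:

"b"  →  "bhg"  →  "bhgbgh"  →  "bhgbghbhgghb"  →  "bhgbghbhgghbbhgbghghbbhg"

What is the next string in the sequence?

φ(bhgbghbhgghbbhgbghghbbhg) expands symbol-by-symbol to bhg b gh bhg gh b bhg b gh gh b bhg bhg b gh bhg gh b gh b bhg bhg b gh; joining the 24 pieces gives the next term.

bhgbghbhgghbbhgbghghbbhgbhgbghbhgghbghbbhgbhgbgh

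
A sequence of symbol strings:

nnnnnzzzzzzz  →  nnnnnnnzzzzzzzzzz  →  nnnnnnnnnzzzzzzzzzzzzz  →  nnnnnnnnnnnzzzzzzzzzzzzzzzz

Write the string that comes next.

nnnnnnnnnnnnnzzzzzzzzzzzzzzzzzzz

The n-th term is 2n+1 n's then 3n+1 z's, where the shown terms are n = 2, 3, 4, 5.
At n = 6 the blocks have lengths 13, 19.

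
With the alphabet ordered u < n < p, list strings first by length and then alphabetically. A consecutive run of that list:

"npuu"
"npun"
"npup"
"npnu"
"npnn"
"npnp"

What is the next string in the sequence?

Treat npnp as a base-3 numeral over the given alphabet and add one, carrying through any trailing p's.

nppu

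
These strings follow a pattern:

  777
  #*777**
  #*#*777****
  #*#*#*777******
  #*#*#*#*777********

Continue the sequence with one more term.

#*#*#*#*#*777**********

Every step adds #* to the front and ** to the end of the previous string.
One more step from #*#*#*#*777******** gives the answer.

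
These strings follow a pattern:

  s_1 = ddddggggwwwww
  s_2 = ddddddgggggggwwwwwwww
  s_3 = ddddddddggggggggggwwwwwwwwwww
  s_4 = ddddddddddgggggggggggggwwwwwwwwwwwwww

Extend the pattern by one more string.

ddddddddddddggggggggggggggggwwwwwwwwwwwwwwwww

Each string has the form d^{2n} g^{3n-2} w^{3n-1}, where the shown terms are n = 2, 3, 4, 5.
At n = 6 the blocks have lengths 12, 16, 17.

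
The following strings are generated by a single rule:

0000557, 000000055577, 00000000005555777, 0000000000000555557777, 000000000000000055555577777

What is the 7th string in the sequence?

The n-th term is 3n+1 0's then n+1 5's then n 7's (n = 1, 2, …).
At n = 7 the blocks have lengths 22, 8, 7.

0000000000000000000000555555557777777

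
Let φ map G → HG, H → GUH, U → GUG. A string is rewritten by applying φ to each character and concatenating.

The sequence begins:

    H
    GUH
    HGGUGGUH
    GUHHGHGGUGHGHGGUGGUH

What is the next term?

HGGUGGUHGUHHGGUHHGHGGUGHGGUHHGGUHHGHGGUGHGHGGUGGUH

Applying the rule to each of the 20 symbols of GUHHGHGGUGHGHGGUGGUH gives the pieces HG GUG GUH GUH HG GUH HG HG GUG HG GUH HG GUH HG HG GUG HG HG GUG GUH, which concatenate to the answer.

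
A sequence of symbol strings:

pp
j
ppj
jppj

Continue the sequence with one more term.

ppjjppj

From term 3 onward, concatenate the second-to-last term with the last: pp·j = ppj, j·ppj = jppj, …
Continuing: ppj · jppj gives term 5.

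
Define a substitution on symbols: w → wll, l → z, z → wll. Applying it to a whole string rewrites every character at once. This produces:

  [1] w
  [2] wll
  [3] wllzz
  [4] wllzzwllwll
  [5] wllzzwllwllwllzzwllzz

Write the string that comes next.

wllzzwllwllwllzzwllzzwllzzwllwllwllzzwllwll

φ(wllzzwllwllwllzzwllzz) expands symbol-by-symbol to wll z z wll wll wll z z wll z z wll z z wll wll wll z z wll wll; joining the 21 pieces gives the next term.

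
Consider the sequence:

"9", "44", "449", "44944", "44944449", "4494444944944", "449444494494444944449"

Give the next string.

This is a Fibonacci-style word recurrence s(k) = s(k−1)·s(k−2): e.g. 44·9 = 449.
So term 8 is 449444494494444944449·4494444944944.

4494444944944449444494494444944944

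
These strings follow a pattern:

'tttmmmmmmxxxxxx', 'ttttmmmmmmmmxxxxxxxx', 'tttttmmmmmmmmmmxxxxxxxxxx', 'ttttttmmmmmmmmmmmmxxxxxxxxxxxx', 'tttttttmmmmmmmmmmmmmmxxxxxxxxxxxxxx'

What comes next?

Each string has the form t^{n} m^{2n} x^{2n}, where the shown terms are n = 3, 4, 5, 6, 7.
At n = 8 the blocks have lengths 8, 16, 16.

ttttttttmmmmmmmmmmmmmmmmxxxxxxxxxxxxxxxx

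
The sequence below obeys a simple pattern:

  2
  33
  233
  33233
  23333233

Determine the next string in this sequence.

From term 3 onward, concatenate the second-to-last term with the last: 2·33 = 233, 33·233 = 33233, …
The next term joins 33233 and 23333233.

3323323333233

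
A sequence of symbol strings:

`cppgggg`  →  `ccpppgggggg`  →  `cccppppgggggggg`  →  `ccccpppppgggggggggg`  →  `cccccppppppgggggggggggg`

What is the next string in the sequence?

Reading off run lengths: c runs 1, 2, 3, 4, 5; p runs 2, 3, 4, 5, 6; g runs 4, 6, 8, 10, 12 — each is linear in n (n = 1, 2, …).
Setting n = 6 gives 6, 7, 14 characters in each block.

ccccccpppppppgggggggggggggg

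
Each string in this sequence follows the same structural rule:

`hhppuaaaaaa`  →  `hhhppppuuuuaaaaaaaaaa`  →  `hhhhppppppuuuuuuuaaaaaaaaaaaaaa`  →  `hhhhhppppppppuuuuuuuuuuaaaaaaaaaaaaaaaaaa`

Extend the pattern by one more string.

hhhhhhppppppppppuuuuuuuuuuuuuaaaaaaaaaaaaaaaaaaaaaa

Term n consists of n+1 h's, followed by 2n p's, followed by 3n-2 u's, followed by 4n+2 a's (n = 1, 2, …).
At n = 5 the blocks have lengths 6, 10, 13, 22.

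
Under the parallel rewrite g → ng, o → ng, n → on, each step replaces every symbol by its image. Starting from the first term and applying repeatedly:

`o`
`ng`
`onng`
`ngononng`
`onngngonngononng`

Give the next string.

Replace each of the 16 characters of onngngonngononng in place — ng on on ng on ng ng on on ng ng on ng on on ng — and concatenate.

ngononngonngngononngngonngononng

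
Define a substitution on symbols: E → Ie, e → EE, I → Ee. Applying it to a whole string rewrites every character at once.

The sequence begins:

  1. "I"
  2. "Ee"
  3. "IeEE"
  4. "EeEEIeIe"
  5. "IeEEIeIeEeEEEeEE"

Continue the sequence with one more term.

EeEEIeIeEeEEEeEEIeEEIeIeIeEEIeIe

Applying the rule to each of the 16 symbols of IeEEIeIeEeEEEeEE gives the pieces Ee EE Ie Ie Ee EE Ee EE Ie EE Ie Ie Ie EE Ie Ie, which concatenate to the answer.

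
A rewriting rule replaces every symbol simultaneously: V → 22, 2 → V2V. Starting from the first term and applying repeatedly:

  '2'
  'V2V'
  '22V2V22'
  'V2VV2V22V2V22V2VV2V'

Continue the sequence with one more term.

22V2V2222V2V22V2VV2V22V2V22V2VV2V22V2V2222V2V22

Applying the rule to each of the 19 symbols of V2VV2V22V2V22V2VV2V gives the pieces 22 V2V 22 22 V2V 22 V2V V2V 22 V2V 22 V2V V2V 22 V2V 22 22 V2V 22, which concatenate to the answer.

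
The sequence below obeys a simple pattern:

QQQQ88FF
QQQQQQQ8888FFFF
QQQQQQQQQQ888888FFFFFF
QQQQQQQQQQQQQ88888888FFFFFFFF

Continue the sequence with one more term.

Reading off run lengths: Q runs 4, 7, 10, 13; 8 runs 2, 4, 6, 8; F runs 2, 4, 6, 8 — each is linear in n (n = 1, 2, …).
At n = 5 the blocks have lengths 16, 10, 10.

QQQQQQQQQQQQQQQQ8888888888FFFFFFFFFF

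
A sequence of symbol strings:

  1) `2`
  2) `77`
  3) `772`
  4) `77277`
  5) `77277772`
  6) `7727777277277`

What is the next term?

772777727727777277772

This is a Fibonacci-style word recurrence s(k) = s(k−1)·s(k−2): e.g. 77·2 = 772.
The next term joins 7727777277277 and 77277772.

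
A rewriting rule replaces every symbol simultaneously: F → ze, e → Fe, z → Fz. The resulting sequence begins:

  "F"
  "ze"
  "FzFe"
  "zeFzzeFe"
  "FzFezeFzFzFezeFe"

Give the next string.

Applying the rule to each of the 16 symbols of FzFezeFzFzFezeFe gives the pieces ze Fz ze Fe Fz Fe ze Fz ze Fz ze Fe Fz Fe ze Fe, which concatenate to the answer.

zeFzzeFeFzFezeFzzeFzzeFeFzFezeFe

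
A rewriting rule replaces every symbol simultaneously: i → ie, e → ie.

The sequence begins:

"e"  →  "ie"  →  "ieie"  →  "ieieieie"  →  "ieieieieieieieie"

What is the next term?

φ(ieieieieieieieie) expands symbol-by-symbol to ie ie ie ie ie ie ie ie ie ie ie ie ie ie ie ie; joining the 16 pieces gives the next term.

ieieieieieieieieieieieieieieieie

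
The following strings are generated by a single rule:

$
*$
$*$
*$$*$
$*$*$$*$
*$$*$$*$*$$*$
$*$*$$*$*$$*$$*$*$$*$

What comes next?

*$$*$$*$*$$*$$*$*$$*$*$$*$$*$*$$*$

This is a Fibonacci-style word recurrence s(k) = s(k−2)·s(k−1): e.g. $·*$ = $*$.
The next term joins *$$*$$*$*$$*$ and $*$*$$*$*$$*$$*$*$$*$.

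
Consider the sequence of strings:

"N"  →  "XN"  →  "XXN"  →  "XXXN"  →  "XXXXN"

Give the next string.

XXXXXN

The strings grow by a fixed prefix X each time.
So the next term is X·XXXXN.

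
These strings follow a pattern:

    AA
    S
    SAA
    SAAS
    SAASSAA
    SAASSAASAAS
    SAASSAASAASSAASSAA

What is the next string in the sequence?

This is a Fibonacci-style word recurrence s(k) = s(k−1)·s(k−2): e.g. S·AA = SAA.
So term 8 is SAASSAASAASSAASSAA·SAASSAASAAS.

SAASSAASAASSAASSAASAASSAASAAS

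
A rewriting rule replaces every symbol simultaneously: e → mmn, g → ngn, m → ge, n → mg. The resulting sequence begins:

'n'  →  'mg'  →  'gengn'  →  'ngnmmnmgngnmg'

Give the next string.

mgngnmggegemggengnmgngnmggengn

φ(ngnmmnmgngnmg) expands symbol-by-symbol to mg ngn mg ge ge mg ge ngn mg ngn mg ge ngn; joining the 13 pieces gives the next term.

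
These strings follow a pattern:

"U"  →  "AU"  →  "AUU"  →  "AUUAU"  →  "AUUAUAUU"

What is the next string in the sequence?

AUUAUAUUAUUAU

From term 3 onward, concatenate the last term with the second-to-last: AU·U = AUU, AUU·AU = AUUAU, …
So term 6 is AUUAUAUU·AUUAU.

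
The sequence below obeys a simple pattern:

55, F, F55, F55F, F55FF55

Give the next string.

F55FF55F55F

This is a Fibonacci-style word recurrence s(k) = s(k−1)·s(k−2): e.g. F·55 = F55.
So term 6 is F55FF55·F55F.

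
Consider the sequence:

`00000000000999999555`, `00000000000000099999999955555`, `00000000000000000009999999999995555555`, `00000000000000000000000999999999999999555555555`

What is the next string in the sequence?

Term n consists of 4n+3 0's, followed by 3n 9's, followed by 2n-1 5's, where the shown terms are n = 2, 3, 4, 5.
Setting n = 6 gives 27, 18, 11 characters in each block.

00000000000000000000000000099999999999999999955555555555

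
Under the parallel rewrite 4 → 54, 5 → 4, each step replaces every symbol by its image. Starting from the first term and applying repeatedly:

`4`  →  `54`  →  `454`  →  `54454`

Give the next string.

Apply φ to 54454 symbol by symbol: 5→4, 4→54, 4→54, 5→4, 4→54; joined: 4 54 54 4 54.

45454454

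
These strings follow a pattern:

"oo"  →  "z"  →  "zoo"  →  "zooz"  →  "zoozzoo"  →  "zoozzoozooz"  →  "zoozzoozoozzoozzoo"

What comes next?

zoozzoozoozzoozzoozoozzoozooz

This is a Fibonacci-style word recurrence s(k) = s(k−1)·s(k−2): e.g. z·oo = zoo.
So term 8 is zoozzoozoozzoozzoo·zoozzoozooz.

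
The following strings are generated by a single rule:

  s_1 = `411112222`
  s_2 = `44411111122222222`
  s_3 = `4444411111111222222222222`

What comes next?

444444411111111112222222222222222

Reading off run lengths: 4 runs 1, 3, 5; 1 runs 4, 6, 8; 2 runs 4, 8, 12 — each is linear in n (n = 1, 2, …).
Setting n = 4 gives 7, 10, 16 characters in each block.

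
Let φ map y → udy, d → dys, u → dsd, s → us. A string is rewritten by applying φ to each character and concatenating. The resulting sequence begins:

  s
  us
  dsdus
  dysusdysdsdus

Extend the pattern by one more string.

Rewriting the 13 symbols of dysusdysdsdus one by one yields dys udy us dsd us dys udy us dys us dys dsd us; concatenated:

dysudyusdsdusdysudyusdysusdysdsdus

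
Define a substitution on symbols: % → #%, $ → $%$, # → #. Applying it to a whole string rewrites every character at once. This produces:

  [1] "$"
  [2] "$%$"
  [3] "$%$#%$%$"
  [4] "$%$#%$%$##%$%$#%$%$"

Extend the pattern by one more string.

Replace each of the 19 characters of $%$#%$%$##%$%$#%$%$ in place — $%$ #% $%$ # #% $%$ #% $%$ # # #% $%$ #% $%$ # #% $%$ #% $%$ — and concatenate.

$%$#%$%$##%$%$#%$%$###%$%$#%$%$##%$%$#%$%$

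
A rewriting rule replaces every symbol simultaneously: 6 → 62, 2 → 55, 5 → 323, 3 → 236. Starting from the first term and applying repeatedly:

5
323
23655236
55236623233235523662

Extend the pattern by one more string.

32332355236626255236552362365523632332355236626255

Applying the rule to each of the 20 symbols of 55236623233235523662 gives the pieces 323 323 55 236 62 62 55 236 55 236 236 55 236 323 323 55 236 62 62 55, which concatenate to the answer.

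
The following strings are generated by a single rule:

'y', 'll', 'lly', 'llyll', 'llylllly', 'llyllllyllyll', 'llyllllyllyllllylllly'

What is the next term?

Each term (from the third on) is the previous term followed by the one before it: term 3 = ll·y = lly.
The next term joins llyllllyllyllllylllly and llyllllyllyll.

llyllllyllyllllyllllyllyllllyllyll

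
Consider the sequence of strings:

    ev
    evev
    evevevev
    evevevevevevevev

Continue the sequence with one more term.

evevevevevevevevevevevevevevevev

Each string is two copies of the previous one concatenated.
So the next term is two copies of evevevevevevevev.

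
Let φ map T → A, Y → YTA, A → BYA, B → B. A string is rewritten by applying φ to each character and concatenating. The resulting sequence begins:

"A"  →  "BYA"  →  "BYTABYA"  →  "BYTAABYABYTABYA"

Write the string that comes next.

BYTAABYABYABYTABYABYTAABYABYTABYA

Applying the rule to each of the 15 symbols of BYTAABYABYTABYA gives the pieces B YTA A BYA BYA B YTA BYA B YTA A BYA B YTA BYA, which concatenate to the answer.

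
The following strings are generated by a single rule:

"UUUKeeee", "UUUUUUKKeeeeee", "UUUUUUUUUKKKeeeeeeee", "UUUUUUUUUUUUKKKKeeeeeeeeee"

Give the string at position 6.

UUUUUUUUUUUUUUUUUUKKKKKKeeeeeeeeeeeeee

Term n consists of 3n U's, followed by n K's, followed by 2n+2 e's (n = 1, 2, …).
At n = 6 the blocks have lengths 18, 6, 14.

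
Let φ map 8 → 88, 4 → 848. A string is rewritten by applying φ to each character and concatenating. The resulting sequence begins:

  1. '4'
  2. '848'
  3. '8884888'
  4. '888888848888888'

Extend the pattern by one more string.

Rewriting the 15 symbols of 888888848888888 one by one yields 88 88 88 88 88 88 88 848 88 88 88 88 88 88 88; concatenated:

8888888888888884888888888888888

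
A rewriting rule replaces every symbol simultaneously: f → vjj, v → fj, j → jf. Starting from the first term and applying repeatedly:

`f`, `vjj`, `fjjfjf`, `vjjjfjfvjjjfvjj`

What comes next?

fjjfjfjfvjjjfvjjfjjfjfjfvjjfjjfjf

φ(vjjjfjfvjjjfvjj) expands symbol-by-symbol to fj jf jf jf vjj jf vjj fj jf jf jf vjj fj jf jf; joining the 15 pieces gives the next term.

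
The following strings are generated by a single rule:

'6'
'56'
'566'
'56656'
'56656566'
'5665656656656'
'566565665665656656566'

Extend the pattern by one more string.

5665656656656566565665665656656656

Each term (from the third on) is the previous term followed by the one before it: term 3 = 56·6 = 566.
So term 8 is 566565665665656656566·5665656656656.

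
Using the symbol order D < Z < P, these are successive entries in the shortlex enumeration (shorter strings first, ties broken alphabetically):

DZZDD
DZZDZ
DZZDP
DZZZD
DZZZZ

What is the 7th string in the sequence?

Continuing the enumeration 2 steps past DZZZZ: DZZZZ → DZZZP → (answer).

DZZPD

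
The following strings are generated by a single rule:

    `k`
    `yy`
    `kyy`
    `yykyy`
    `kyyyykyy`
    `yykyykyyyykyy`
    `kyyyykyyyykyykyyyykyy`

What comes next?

From term 3 onward, concatenate the second-to-last term with the last: k·yy = kyy, yy·kyy = yykyy, …
The next term joins yykyykyyyykyy and kyyyykyyyykyykyyyykyy.

yykyykyyyykyykyyyykyyyykyykyyyykyy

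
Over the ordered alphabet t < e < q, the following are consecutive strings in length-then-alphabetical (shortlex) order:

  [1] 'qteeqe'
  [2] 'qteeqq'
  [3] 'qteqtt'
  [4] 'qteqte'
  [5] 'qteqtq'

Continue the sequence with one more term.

Treat qteqtq as a base-3 numeral over the given alphabet and add one, carrying through any trailing q's.

qteqet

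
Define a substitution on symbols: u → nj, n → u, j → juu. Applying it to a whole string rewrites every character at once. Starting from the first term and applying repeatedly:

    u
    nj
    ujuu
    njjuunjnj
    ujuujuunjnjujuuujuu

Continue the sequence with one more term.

Replace each of the 19 characters of ujuujuunjnjujuuujuu in place — nj juu nj nj juu nj nj u juu u juu nj juu nj nj nj juu nj nj — and concatenate.

njjuunjnjjuunjnjujuuujuunjjuunjnjnjjuunjnj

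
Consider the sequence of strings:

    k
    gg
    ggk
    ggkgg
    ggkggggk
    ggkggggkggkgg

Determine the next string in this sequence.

ggkggggkggkggggkggggk

Each term (from the third on) is the previous term followed by the one before it: term 3 = gg·k = ggk.
So term 7 is ggkggggkggkgg·ggkggggk.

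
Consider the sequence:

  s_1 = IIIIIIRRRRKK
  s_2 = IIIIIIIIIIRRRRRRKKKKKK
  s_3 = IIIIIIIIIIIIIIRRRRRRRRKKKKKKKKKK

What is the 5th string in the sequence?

IIIIIIIIIIIIIIIIIIIIIIRRRRRRRRRRRRKKKKKKKKKKKKKKKKKK

The n-th term is 4n+2 I's then 2n+2 R's then 4n-2 K's (n = 1, 2, …).
Setting n = 5 gives 22, 12, 18 characters in each block.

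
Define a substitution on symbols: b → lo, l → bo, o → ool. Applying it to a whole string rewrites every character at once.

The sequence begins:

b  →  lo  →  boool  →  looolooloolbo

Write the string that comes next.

φ(looolooloolbo) expands symbol-by-symbol to bo ool ool ool bo ool ool bo ool ool bo lo ool; joining the 13 pieces gives the next term.

booolooloolboooloolboooloolboloool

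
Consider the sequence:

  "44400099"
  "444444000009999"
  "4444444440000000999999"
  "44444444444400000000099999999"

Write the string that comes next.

Term n consists of 3n 4's, followed by 2n+1 0's, followed by 2n 9's (n = 1, 2, …).
Setting n = 5 gives 15, 11, 10 characters in each block.

444444444444444000000000009999999999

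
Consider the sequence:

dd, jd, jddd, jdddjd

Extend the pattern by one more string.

This is a Fibonacci-style word recurrence s(k) = s(k−1)·s(k−2): e.g. jd·dd = jddd.
The next term joins jdddjd and jddd.

jdddjdjddd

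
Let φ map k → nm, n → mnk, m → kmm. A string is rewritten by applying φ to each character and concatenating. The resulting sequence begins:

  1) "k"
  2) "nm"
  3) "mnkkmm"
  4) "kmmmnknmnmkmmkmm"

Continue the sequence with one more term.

φ(kmmmnknmnmkmmkmm) expands symbol-by-symbol to nm kmm kmm kmm mnk nm mnk kmm mnk kmm nm kmm kmm nm kmm kmm; joining the 16 pieces gives the next term.

nmkmmkmmkmmmnknmmnkkmmmnkkmmnmkmmkmmnmkmmkmm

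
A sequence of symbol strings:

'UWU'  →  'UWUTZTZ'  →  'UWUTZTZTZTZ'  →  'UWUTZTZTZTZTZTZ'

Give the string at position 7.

UWUTZTZTZTZTZTZTZTZTZTZTZTZ

Each term is the previous one with TZTZ appended.
From UWUTZTZTZTZTZTZ, 3 further steps: UWUTZTZTZTZTZTZ → UWUTZTZTZTZTZTZTZTZ → UWUTZTZTZTZTZTZTZTZTZTZ → (answer).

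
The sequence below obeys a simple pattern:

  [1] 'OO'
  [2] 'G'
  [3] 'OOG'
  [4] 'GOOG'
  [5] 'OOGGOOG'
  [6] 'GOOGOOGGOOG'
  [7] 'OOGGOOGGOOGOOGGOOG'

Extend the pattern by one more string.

GOOGOOGGOOGOOGGOOGGOOGOOGGOOG

From term 3 onward, concatenate the second-to-last term with the last: OO·G = OOG, G·OOG = GOOG, …
The next term joins GOOGOOGGOOG and OOGGOOGGOOGOOGGOOG.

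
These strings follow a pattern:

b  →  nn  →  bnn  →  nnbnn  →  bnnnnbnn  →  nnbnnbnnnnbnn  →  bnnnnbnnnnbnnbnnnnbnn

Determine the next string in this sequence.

Each term (from the third on) is the two preceding terms concatenated in order: term 3 = b·nn = bnn.
The next term joins nnbnnbnnnnbnn and bnnnnbnnnnbnnbnnnnbnn.

nnbnnbnnnnbnnbnnnnbnnnnbnnbnnnnbnn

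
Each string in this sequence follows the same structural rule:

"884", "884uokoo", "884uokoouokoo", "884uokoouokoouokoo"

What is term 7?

Each term is the previous one with uokoo appended.
From 884uokoouokoouokoo, 3 further steps: 884uokoouokoouokoo → 884uokoouokoouokoouokoo → 884uokoouokoouokoouokoouokoo → (answer).

884uokoouokoouokoouokoouokoouokoo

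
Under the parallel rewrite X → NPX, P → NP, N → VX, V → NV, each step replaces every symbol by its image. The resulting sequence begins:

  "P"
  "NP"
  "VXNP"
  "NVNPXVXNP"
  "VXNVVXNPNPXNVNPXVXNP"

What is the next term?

Rewriting the 20 symbols of VXNVVXNPNPXNVNPXVXNP one by one yields NV NPX VX NV NV NPX VX NP VX NP NPX VX NV VX NP NPX NV NPX VX NP; concatenated:

NVNPXVXNVNVNPXVXNPVXNPNPXVXNVVXNPNPXNVNPXVXNP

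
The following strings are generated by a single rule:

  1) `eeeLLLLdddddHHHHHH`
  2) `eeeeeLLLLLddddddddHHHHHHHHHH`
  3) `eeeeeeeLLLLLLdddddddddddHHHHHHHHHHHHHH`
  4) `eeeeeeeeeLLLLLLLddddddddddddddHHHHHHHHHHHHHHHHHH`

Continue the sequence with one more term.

eeeeeeeeeeeLLLLLLLLdddddddddddddddddHHHHHHHHHHHHHHHHHHHHHH

The n-th term is 2n+1 e's then n+3 L's then 3n+2 d's then 4n+2 H's (n = 1, 2, …).
Setting n = 5 gives 11, 8, 17, 22 characters in each block.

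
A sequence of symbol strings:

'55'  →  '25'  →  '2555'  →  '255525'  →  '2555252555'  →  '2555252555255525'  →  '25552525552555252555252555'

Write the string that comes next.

From term 3 onward, concatenate the last term with the second-to-last: 25·55 = 2555, 2555·25 = 255525, …
Continuing: 25552525552555252555252555 · 2555252555255525 gives term 8.

255525255525552525552525552555252555255525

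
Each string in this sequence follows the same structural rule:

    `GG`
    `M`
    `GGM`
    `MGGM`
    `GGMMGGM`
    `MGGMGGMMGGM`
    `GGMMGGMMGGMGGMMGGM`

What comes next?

Each term (from the third on) is the two preceding terms concatenated in order: term 3 = GG·M = GGM.
So term 8 is MGGMGGMMGGM·GGMMGGMMGGMGGMMGGM.

MGGMGGMMGGMGGMMGGMMGGMGGMMGGM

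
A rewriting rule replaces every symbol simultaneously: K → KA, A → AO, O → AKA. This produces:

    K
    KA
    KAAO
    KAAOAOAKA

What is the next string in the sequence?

KAAOAOAKAAOAKAAOKAAO

Expanding KAAOAOAKA: K→KA, A→AO, A→AO, O→AKA, A→AO, O→AKA, A→AO, K→KA, A→AO. Concatenated: KA AO AO AKA AO AKA AO KA AO.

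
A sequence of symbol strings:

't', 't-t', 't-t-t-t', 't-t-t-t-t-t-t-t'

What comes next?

s(k+1) = s(k)·-·s(k) — each term doubles the last with '-' between the halves.
So the next term is two copies of t-t-t-t-t-t-t-t with '-' between the halves.

t-t-t-t-t-t-t-t-t-t-t-t-t-t-t-t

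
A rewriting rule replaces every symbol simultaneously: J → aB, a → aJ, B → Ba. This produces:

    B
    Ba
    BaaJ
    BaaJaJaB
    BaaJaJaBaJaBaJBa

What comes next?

Rewriting the 16 symbols of BaaJaJaBaJaBaJBa one by one yields Ba aJ aJ aB aJ aB aJ Ba aJ aB aJ Ba aJ aB Ba aJ; concatenated:

BaaJaJaBaJaBaJBaaJaBaJBaaJaBBaaJ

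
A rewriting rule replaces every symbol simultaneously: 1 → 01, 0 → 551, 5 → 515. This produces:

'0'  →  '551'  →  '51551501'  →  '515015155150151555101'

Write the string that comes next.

φ(515015155150151555101) expands symbol-by-symbol to 515 01 515 551 01 515 01 515 515 01 515 551 01 515 01 515 515 515 01 551 01; joining the 21 pieces gives the next term.

5150151555101515015155150151555101515015155155150155101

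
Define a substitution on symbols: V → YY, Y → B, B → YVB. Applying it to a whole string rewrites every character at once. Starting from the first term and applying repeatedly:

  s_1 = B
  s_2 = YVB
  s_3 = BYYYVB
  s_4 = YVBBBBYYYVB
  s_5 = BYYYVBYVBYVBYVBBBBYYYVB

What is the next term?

Applying the rule to each of the 23 symbols of BYYYVBYVBYVBYVBBBBYYYVB gives the pieces YVB B B B YY YVB B YY YVB B YY YVB B YY YVB YVB YVB YVB B B B YY YVB, which concatenate to the answer.

YVBBBBYYYVBBYYYVBBYYYVBBYYYVBYVBYVBYVBBBBYYYVB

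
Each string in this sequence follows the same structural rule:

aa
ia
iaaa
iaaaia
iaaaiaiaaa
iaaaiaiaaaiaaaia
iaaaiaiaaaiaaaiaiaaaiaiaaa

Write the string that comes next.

From term 3 onward, concatenate the last term with the second-to-last: ia·aa = iaaa, iaaa·ia = iaaaia, …
So term 8 is iaaaiaiaaaiaaaiaiaaaiaiaaa·iaaaiaiaaaiaaaia.

iaaaiaiaaaiaaaiaiaaaiaiaaaiaaaiaiaaaiaaaia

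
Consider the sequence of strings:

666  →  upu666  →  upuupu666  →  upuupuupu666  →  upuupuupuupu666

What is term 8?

upuupuupuupuupuupuupu666

The strings grow by a fixed prefix upu each time.
From upuupuupuupu666, 3 further steps: upuupuupuupu666 → upuupuupuupuupu666 → upuupuupuupuupuupu666 → (answer).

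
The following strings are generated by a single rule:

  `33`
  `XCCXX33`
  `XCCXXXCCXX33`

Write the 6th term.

Each term is the previous one with XCCXX prepended.
From XCCXXXCCXX33, 3 further steps: XCCXXXCCXX33 → XCCXXXCCXXXCCXX33 → XCCXXXCCXXXCCXXXCCXX33 → (answer).

XCCXXXCCXXXCCXXXCCXXXCCXX33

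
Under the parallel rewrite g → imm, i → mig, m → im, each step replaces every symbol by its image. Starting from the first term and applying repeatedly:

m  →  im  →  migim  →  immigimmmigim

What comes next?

migimimmigimmmigimimimmigimmmigim

Applying the rule to each of the 13 symbols of immigimmmigim gives the pieces mig im im mig imm mig im im im mig imm mig im, which concatenate to the answer.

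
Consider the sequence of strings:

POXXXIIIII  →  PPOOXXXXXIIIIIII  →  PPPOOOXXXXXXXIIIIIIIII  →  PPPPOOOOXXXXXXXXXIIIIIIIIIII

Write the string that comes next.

PPPPPOOOOOXXXXXXXXXXXIIIIIIIIIIIII

The n-th term is n-1 P's then n-1 O's then 2n-1 X's then 2n+1 I's, where the shown terms are n = 2, 3, 4, 5.
Setting n = 6 gives 5, 5, 11, 13 characters in each block.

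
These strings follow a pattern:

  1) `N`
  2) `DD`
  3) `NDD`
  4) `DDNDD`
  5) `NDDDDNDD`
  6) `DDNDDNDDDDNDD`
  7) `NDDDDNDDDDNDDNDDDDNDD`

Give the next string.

DDNDDNDDDDNDDNDDDDNDDDDNDDNDDDDNDD

This is a Fibonacci-style word recurrence s(k) = s(k−2)·s(k−1): e.g. N·DD = NDD.
So term 8 is DDNDDNDDDDNDD·NDDDDNDDDDNDDNDDDDNDD.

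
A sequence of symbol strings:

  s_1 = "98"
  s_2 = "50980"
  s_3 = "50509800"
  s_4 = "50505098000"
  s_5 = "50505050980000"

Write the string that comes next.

Each term wraps the previous one in 50 on the left and 0 on the right.
So the next term is 50·50505050980000·0.

50505050509800000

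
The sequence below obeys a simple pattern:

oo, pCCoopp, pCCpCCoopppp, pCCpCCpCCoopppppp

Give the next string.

pCCpCCpCCpCCoopppppppp

s(k+1) = pCC·s(k)·pp, so each term gains pCC as a prefix and pp as a suffix.
So the next term is pCC·pCCpCCpCCoopppppp·pp.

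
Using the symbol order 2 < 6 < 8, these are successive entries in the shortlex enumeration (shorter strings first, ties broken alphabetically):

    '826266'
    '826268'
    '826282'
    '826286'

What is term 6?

826622

Stepping forward 2 times from 826286: 826286 → 826288, then the target.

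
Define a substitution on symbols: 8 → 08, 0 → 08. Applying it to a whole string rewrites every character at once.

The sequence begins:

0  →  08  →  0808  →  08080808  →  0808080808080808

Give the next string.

Applying the rule to each of the 16 symbols of 0808080808080808 gives the pieces 08 08 08 08 08 08 08 08 08 08 08 08 08 08 08 08, which concatenate to the answer.

08080808080808080808080808080808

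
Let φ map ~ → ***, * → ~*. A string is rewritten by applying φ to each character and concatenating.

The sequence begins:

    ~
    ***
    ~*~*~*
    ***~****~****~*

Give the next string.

Replace each of the 15 characters of ***~****~****~* in place — ~* ~* ~* *** ~* ~* ~* ~* *** ~* ~* ~* ~* *** ~* — and concatenate.

~*~*~****~*~*~*~****~*~*~*~****~*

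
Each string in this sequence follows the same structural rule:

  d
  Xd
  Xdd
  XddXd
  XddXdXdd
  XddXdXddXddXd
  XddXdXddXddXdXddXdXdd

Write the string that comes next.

From term 3 onward, concatenate the last term with the second-to-last: Xd·d = Xdd, Xdd·Xd = XddXd, …
The next term joins XddXdXddXddXdXddXdXdd and XddXdXddXddXd.

XddXdXddXddXdXddXdXddXddXdXddXddXd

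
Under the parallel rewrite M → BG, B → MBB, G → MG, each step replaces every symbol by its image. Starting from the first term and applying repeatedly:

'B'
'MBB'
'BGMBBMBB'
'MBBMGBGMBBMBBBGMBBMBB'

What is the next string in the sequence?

Rewriting the 21 symbols of MBBMGBGMBBMBBBGMBBMBB one by one yields BG MBB MBB BG MG MBB MG BG MBB MBB BG MBB MBB MBB MG BG MBB MBB BG MBB MBB; concatenated:

BGMBBMBBBGMGMBBMGBGMBBMBBBGMBBMBBMBBMGBGMBBMBBBGMBBMBB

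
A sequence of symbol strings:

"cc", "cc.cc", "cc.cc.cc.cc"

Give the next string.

cc.cc.cc.cc.cc.cc.cc.cc

Each string is two copies of the previous one joined by '.'.
So the next term is two copies of cc.cc.cc.cc with '.' between the halves.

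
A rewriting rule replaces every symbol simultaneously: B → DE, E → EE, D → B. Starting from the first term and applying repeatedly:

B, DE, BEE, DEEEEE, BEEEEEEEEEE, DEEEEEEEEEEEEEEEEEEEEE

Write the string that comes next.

Applying the rule to each of the 22 symbols of DEEEEEEEEEEEEEEEEEEEEE gives the pieces B EE EE EE EE EE EE EE EE EE EE EE EE EE EE EE EE EE EE EE EE EE, which concatenate to the answer.

BEEEEEEEEEEEEEEEEEEEEEEEEEEEEEEEEEEEEEEEEEE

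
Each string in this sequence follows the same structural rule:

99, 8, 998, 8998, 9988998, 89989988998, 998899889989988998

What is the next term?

89989988998998899889989988998

Each term (from the third on) is the two preceding terms concatenated in order: term 3 = 99·8 = 998.
Continuing: 89989988998 · 998899889989988998 gives term 8.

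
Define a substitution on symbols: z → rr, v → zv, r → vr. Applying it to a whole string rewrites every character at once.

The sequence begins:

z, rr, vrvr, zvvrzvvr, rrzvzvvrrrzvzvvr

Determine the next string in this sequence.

Rewriting the 16 symbols of rrzvzvvrrrzvzvvr one by one yields vr vr rr zv rr zv zv vr vr vr rr zv rr zv zv vr; concatenated:

vrvrrrzvrrzvzvvrvrvrrrzvrrzvzvvr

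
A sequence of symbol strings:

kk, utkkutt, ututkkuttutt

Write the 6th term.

Each term wraps the previous one in ut on the left and utt on the right.
From ututkkuttutt, 3 further steps: ututkkuttutt → utututkkuttuttutt → ututututkkuttuttuttutt → (answer).

utututututkkuttuttuttuttutt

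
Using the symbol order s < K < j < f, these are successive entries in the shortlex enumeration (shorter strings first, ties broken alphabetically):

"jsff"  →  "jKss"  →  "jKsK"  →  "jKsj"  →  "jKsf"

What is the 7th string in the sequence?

jKKK

Continuing the enumeration 2 steps past jKsf: jKsf → jKKs → (answer).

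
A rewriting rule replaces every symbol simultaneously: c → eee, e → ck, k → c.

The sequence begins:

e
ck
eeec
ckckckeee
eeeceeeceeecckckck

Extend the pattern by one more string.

Replace each of the 18 characters of eeeceeeceeecckckck in place — ck ck ck eee ck ck ck eee ck ck ck eee eee c eee c eee c — and concatenate.

ckckckeeeckckckeeeckckckeeeeeeceeeceeec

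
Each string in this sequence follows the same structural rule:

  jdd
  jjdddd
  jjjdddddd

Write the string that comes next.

jjjjdddddddd

The n-th term is n j's then 2n d's (n = 1, 2, …).
For the next term, n = 4, so the run lengths are 4, 8.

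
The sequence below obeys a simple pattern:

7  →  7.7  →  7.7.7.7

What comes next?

Each string is two copies of the previous one joined by '.'.
Doubling 7.7.7.7 with '.' between the halves:

7.7.7.7.7.7.7.7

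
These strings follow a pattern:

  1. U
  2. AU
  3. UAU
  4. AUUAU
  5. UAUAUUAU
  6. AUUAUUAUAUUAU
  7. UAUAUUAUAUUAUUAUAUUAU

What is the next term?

Each term (from the third on) is the two preceding terms concatenated in order: term 3 = U·AU = UAU.
Continuing: AUUAUUAUAUUAU · UAUAUUAUAUUAUUAUAUUAU gives term 8.

AUUAUUAUAUUAUUAUAUUAUAUUAUUAUAUUAU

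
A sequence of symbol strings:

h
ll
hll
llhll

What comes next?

hllllhll

This is a Fibonacci-style word recurrence s(k) = s(k−2)·s(k−1): e.g. h·ll = hll.
Continuing: hll · llhll gives term 5.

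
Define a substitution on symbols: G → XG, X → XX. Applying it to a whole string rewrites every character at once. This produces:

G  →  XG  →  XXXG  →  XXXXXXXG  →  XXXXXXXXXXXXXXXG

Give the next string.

XXXXXXXXXXXXXXXXXXXXXXXXXXXXXXXG

Applying the rule to each of the 16 symbols of XXXXXXXXXXXXXXXG gives the pieces XX XX XX XX XX XX XX XX XX XX XX XX XX XX XX XG, which concatenate to the answer.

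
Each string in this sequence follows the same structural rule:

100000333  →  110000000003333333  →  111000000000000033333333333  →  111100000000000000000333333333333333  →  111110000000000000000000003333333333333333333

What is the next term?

Reading off run lengths: 1 runs 1, 2, 3, 4, 5; 0 runs 5, 9, 13, 17, 21; 3 runs 3, 7, 11, 15, 19 — each is linear in n (n = 1, 2, …).
At n = 6 the blocks have lengths 6, 25, 23.

111111000000000000000000000000033333333333333333333333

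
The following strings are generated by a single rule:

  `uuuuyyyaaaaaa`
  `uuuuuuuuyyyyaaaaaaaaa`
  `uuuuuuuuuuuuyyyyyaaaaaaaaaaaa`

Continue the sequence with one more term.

The n-th term is 4n u's then n+2 y's then 3n+3 a's (n = 1, 2, …).
For the next term, n = 4, so the run lengths are 16, 6, 15.

uuuuuuuuuuuuuuuuyyyyyyaaaaaaaaaaaaaaa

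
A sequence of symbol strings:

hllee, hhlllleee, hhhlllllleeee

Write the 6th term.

hhhhhhlllllllllllleeeeeee

The n-th term is n h's then 2n l's then n+1 e's (n = 1, 2, …).
Setting n = 6 gives 6, 12, 7 characters in each block.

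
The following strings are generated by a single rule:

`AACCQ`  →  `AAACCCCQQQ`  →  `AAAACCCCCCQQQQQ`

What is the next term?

AAAAACCCCCCCCQQQQQQQ

The n-th term is n+1 A's then 2n C's then 2n-1 Q's (n = 1, 2, …).
At n = 4 the blocks have lengths 5, 8, 7.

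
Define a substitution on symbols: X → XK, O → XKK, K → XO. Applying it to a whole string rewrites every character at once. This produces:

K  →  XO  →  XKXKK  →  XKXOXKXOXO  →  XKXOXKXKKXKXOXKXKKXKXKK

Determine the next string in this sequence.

Rewriting the 23 symbols of XKXOXKXKKXKXOXKXKKXKXKK one by one yields XK XO XK XKK XK XO XK XO XO XK XO XK XKK XK XO XK XO XO XK XO XK XO XO; concatenated:

XKXOXKXKKXKXOXKXOXOXKXOXKXKKXKXOXKXOXOXKXOXKXOXO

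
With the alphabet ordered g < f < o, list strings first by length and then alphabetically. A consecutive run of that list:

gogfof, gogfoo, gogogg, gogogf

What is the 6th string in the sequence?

Stepping forward 2 times from gogogf: gogogf → gogogo, then the target.

gogofg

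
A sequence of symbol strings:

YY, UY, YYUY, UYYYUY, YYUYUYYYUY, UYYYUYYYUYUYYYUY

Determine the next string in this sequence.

YYUYUYYYUYUYYYUYYYUYUYYYUY

Each term (from the third on) is the two preceding terms concatenated in order: term 3 = YY·UY = YYUY.
So term 7 is YYUYUYYYUY·UYYYUYYYUYUYYYUY.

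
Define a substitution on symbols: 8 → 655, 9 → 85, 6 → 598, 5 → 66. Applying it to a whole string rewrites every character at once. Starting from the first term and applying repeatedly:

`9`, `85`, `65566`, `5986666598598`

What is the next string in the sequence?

668565559859859859866856556685655

Applying the rule to each of the 13 symbols of 5986666598598 gives the pieces 66 85 655 598 598 598 598 66 85 655 66 85 655, which concatenate to the answer.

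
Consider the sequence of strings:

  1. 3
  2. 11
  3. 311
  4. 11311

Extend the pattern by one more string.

31111311

This is a Fibonacci-style word recurrence s(k) = s(k−2)·s(k−1): e.g. 3·11 = 311.
The next term joins 311 and 11311.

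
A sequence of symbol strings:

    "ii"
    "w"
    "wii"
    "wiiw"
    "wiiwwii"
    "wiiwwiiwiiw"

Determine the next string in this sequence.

wiiwwiiwiiwwiiwwii

This is a Fibonacci-style word recurrence s(k) = s(k−1)·s(k−2): e.g. w·ii = wii.
Continuing: wiiwwiiwiiw · wiiwwii gives term 7.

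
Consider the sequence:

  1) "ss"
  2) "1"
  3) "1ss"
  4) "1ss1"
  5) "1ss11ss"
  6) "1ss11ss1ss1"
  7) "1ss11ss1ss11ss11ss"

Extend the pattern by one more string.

Each term (from the third on) is the previous term followed by the one before it: term 3 = 1·ss = 1ss.
The next term joins 1ss11ss1ss11ss11ss and 1ss11ss1ss1.

1ss11ss1ss11ss11ss1ss11ss1ss1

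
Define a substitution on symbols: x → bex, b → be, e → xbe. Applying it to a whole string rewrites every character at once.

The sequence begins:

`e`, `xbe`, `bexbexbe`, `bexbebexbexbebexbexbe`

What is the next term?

Rewriting the 21 symbols of bexbebexbexbebexbexbe one by one yields be xbe bex be xbe be xbe bex be xbe bex be xbe be xbe bex be xbe bex be xbe; concatenated:

bexbebexbexbebexbebexbexbebexbexbebexbebexbexbebexbexbe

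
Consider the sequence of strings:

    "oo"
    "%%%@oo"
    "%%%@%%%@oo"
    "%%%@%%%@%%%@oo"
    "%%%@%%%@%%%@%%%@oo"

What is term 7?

%%%@%%%@%%%@%%%@%%%@%%%@oo

Every step adds %%%@ at the front: s(k+1) = %%%@·s(k).
From %%%@%%%@%%%@%%%@oo, 2 further steps: %%%@%%%@%%%@%%%@oo → %%%@%%%@%%%@%%%@%%%@oo → (answer).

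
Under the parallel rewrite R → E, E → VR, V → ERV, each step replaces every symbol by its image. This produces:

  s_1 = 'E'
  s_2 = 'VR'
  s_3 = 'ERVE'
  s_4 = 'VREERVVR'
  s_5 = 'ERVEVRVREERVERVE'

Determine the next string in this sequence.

Rewriting the 16 symbols of ERVEVRVREERVERVE one by one yields VR E ERV VR ERV E ERV E VR VR E ERV VR E ERV VR; concatenated:

VREERVVRERVEERVEVRVREERVVREERVVR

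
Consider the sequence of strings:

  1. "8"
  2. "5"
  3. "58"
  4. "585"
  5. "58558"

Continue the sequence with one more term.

From term 3 onward, concatenate the last term with the second-to-last: 5·8 = 58, 58·5 = 585, …
The next term joins 58558 and 585.

58558585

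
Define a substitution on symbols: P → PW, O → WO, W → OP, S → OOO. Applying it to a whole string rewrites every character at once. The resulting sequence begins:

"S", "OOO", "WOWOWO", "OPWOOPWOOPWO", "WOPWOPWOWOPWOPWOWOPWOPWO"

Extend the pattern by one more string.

Replace each of the 24 characters of WOPWOPWOWOPWOPWOWOPWOPWO in place — OP WO PW OP WO PW OP WO OP WO PW OP WO PW OP WO OP WO PW OP WO PW OP WO — and concatenate.

OPWOPWOPWOPWOPWOOPWOPWOPWOPWOPWOOPWOPWOPWOPWOPWO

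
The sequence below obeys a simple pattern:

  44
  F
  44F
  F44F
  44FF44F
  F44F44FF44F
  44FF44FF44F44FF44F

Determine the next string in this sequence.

F44F44FF44F44FF44FF44F44FF44F

This is a Fibonacci-style word recurrence s(k) = s(k−2)·s(k−1): e.g. 44·F = 44F.
The next term joins F44F44FF44F and 44FF44FF44F44FF44F.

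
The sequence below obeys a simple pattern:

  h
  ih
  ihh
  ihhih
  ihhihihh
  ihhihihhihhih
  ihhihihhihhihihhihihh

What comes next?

Each term (from the third on) is the previous term followed by the one before it: term 3 = ih·h = ihh.
Continuing: ihhihihhihhihihhihihh · ihhihihhihhih gives term 8.

ihhihihhihhihihhihihhihhihihhihhih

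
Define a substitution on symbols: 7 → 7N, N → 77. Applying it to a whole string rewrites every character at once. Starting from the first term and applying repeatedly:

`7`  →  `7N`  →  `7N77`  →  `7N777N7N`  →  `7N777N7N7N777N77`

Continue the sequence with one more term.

Rewriting the 16 symbols of 7N777N7N7N777N77 one by one yields 7N 77 7N 7N 7N 77 7N 77 7N 77 7N 7N 7N 77 7N 7N; concatenated:

7N777N7N7N777N777N777N7N7N777N7N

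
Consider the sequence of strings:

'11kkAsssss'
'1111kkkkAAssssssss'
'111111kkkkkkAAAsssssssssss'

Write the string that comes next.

11111111kkkkkkkkAAAAssssssssssssss

The n-th term is 2n 1's then 2n k's then n A's then 3n+2 s's (n = 1, 2, …).
For the next term, n = 4, so the run lengths are 8, 8, 4, 14.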